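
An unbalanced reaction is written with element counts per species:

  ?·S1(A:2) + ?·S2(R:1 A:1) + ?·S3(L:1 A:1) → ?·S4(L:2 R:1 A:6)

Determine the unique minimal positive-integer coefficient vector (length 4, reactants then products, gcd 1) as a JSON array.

Coefficients: [3, 2, 4, 2]

L: 3·0+2·0+4·1 = 4 | 2·2 = 4
R: 3·0+2·1+4·0 = 2 | 2·1 = 2
A: 3·2+2·1+4·1 = 12 | 2·6 = 12
gcd(3,2,4,2) = 1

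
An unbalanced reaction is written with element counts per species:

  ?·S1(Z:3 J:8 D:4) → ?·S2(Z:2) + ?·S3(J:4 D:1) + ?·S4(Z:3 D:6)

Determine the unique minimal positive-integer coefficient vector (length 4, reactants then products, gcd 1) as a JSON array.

Coefficients: [3, 3, 6, 1]

Z: 3·3 = 9 | 3·2+6·0+1·3 = 9
J: 3·8 = 24 | 3·0+6·4+1·0 = 24
D: 3·4 = 12 | 3·0+6·1+1·6 = 12
gcd(3,3,6,1) = 1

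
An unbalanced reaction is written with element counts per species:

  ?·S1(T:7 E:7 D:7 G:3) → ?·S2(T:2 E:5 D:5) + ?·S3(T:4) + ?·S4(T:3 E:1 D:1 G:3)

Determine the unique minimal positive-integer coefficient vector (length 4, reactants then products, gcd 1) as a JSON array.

T: 5·7 = 35 | 6·2+2·4+5·3 = 35
E: 5·7 = 35 | 6·5+2·0+5·1 = 35
D: 5·7 = 35 | 6·5+2·0+5·1 = 35
G: 5·3 = 15 | 6·0+2·0+5·3 = 15
gcd(5,6,2,5) = 1

Coefficients: [5, 6, 2, 5]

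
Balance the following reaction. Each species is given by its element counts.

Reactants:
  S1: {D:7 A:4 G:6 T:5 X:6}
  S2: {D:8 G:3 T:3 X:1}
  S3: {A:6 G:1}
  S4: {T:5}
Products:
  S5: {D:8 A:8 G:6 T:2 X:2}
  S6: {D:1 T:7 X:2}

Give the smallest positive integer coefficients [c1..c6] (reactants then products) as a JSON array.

Coefficients: [3, 4, 6, 4, 6, 5]

D: 3·7+4·8+6·0+4·0 = 53 | 6·8+5·1 = 53
A: 3·4+4·0+6·6+4·0 = 48 | 6·8+5·0 = 48
G: 3·6+4·3+6·1+4·0 = 36 | 6·6+5·0 = 36
T: 3·5+4·3+6·0+4·5 = 47 | 6·2+5·7 = 47
X: 3·6+4·1+6·0+4·0 = 22 | 6·2+5·2 = 22
gcd(3,4,6,4,6,5) = 1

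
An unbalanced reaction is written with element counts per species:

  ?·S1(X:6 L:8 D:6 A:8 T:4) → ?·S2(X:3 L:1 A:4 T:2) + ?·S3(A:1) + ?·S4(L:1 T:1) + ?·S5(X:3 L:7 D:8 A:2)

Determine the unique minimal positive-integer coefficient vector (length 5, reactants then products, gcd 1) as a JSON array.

X: 4·6 = 24 | 5·3+6·0+6·0+3·3 = 24
L: 4·8 = 32 | 5·1+6·0+6·1+3·7 = 32
D: 4·6 = 24 | 5·0+6·0+6·0+3·8 = 24
A: 4·8 = 32 | 5·4+6·1+6·0+3·2 = 32
T: 4·4 = 16 | 5·2+6·0+6·1+3·0 = 16
gcd(4,5,6,6,3) = 1

Coefficients: [4, 5, 6, 6, 3]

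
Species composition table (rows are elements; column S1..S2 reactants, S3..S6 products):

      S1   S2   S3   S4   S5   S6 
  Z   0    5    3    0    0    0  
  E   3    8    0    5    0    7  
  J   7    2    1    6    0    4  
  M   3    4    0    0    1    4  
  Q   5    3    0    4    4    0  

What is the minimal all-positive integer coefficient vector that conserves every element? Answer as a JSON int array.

Z: 3·0+3·5 = 15 | 5·3+1·0+5·0+4·0 = 15
E: 3·3+3·8 = 33 | 5·0+1·5+5·0+4·7 = 33
J: 3·7+3·2 = 27 | 5·1+1·6+5·0+4·4 = 27
M: 3·3+3·4 = 21 | 5·0+1·0+5·1+4·4 = 21
Q: 3·5+3·3 = 24 | 5·0+1·4+5·4+4·0 = 24
gcd(3,3,5,1,5,4) = 1

Coefficients: [3, 3, 5, 1, 5, 4]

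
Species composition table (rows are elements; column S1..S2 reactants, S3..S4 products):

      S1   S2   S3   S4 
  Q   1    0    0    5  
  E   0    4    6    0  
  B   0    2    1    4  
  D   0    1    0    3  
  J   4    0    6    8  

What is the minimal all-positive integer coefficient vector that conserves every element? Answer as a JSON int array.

Coefficients: [5, 3, 2, 1]

Q: 5·1+3·0 = 5 | 2·0+1·5 = 5
E: 5·0+3·4 = 12 | 2·6+1·0 = 12
B: 5·0+3·2 = 6 | 2·1+1·4 = 6
D: 5·0+3·1 = 3 | 2·0+1·3 = 3
J: 5·4+3·0 = 20 | 2·6+1·8 = 20
gcd(5,3,2,1) = 1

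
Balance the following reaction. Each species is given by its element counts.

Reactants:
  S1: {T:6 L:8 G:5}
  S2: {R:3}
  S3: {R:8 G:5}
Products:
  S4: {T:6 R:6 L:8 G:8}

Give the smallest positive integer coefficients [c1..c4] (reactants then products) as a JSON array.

T: 5·6+2·0+3·0 = 30 | 5·6 = 30
R: 5·0+2·3+3·8 = 30 | 5·6 = 30
L: 5·8+2·0+3·0 = 40 | 5·8 = 40
G: 5·5+2·0+3·5 = 40 | 5·8 = 40
gcd(5,2,3,5) = 1

Coefficients: [5, 2, 3, 5]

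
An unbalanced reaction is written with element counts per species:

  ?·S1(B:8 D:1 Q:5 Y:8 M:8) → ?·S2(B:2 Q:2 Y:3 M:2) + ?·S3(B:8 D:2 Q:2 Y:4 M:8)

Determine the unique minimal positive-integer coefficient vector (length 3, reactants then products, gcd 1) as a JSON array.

Coefficients: [2, 4, 1]

B: 2·8 = 16 | 4·2+1·8 = 16
D: 2·1 = 2 | 4·0+1·2 = 2
Q: 2·5 = 10 | 4·2+1·2 = 10
Y: 2·8 = 16 | 4·3+1·4 = 16
M: 2·8 = 16 | 4·2+1·8 = 16
gcd(2,4,1) = 1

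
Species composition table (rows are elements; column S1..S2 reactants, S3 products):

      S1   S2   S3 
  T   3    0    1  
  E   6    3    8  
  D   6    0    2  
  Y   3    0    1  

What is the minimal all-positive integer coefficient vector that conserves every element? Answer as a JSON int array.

T: 1·3+6·0 = 3 | 3·1 = 3
E: 1·6+6·3 = 24 | 3·8 = 24
D: 1·6+6·0 = 6 | 3·2 = 6
Y: 1·3+6·0 = 3 | 3·1 = 3
gcd(1,6,3) = 1

Coefficients: [1, 6, 3]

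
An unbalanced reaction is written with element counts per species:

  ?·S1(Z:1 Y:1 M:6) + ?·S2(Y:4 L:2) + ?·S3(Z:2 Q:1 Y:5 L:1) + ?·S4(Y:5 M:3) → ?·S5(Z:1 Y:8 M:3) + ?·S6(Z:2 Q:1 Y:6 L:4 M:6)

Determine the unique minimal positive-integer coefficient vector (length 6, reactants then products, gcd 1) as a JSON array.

Z: 5·1+6·0+4·2+3·0 = 13 | 5·1+4·2 = 13
Q: 5·0+6·0+4·1+3·0 = 4 | 5·0+4·1 = 4
Y: 5·1+6·4+4·5+3·5 = 64 | 5·8+4·6 = 64
L: 5·0+6·2+4·1+3·0 = 16 | 5·0+4·4 = 16
M: 5·6+6·0+4·0+3·3 = 39 | 5·3+4·6 = 39
gcd(5,6,4,3,5,4) = 1

Coefficients: [5, 6, 4, 3, 5, 4]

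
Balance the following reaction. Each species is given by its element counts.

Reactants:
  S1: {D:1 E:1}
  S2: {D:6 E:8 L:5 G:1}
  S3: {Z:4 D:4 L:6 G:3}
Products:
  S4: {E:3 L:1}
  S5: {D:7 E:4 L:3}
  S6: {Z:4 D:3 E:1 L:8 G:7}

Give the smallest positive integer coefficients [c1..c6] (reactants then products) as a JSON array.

Coefficients: [3, 4, 1, 6, 4, 1]

Z: 3·0+4·0+1·4 = 4 | 6·0+4·0+1·4 = 4
D: 3·1+4·6+1·4 = 31 | 6·0+4·7+1·3 = 31
E: 3·1+4·8+1·0 = 35 | 6·3+4·4+1·1 = 35
L: 3·0+4·5+1·6 = 26 | 6·1+4·3+1·8 = 26
G: 3·0+4·1+1·3 = 7 | 6·0+4·0+1·7 = 7
gcd(3,4,1,6,4,1) = 1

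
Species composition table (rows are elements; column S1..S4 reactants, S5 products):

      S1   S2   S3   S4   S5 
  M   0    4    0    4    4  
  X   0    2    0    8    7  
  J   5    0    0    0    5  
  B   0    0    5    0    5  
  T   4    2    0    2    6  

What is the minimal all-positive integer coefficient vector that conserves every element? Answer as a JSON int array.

M: 6·0+1·4+6·0+5·4 = 24 | 6·4 = 24
X: 6·0+1·2+6·0+5·8 = 42 | 6·7 = 42
J: 6·5+1·0+6·0+5·0 = 30 | 6·5 = 30
B: 6·0+1·0+6·5+5·0 = 30 | 6·5 = 30
T: 6·4+1·2+6·0+5·2 = 36 | 6·6 = 36
gcd(6,1,6,5,6) = 1

Coefficients: [6, 1, 6, 5, 6]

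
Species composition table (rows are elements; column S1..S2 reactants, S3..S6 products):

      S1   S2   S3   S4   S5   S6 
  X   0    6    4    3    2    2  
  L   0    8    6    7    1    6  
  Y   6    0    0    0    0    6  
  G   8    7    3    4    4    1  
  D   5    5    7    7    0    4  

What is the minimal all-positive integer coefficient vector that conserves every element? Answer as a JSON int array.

X: 1·0+4·6 = 24 | 1·4+2·3+6·2+1·2 = 24
L: 1·0+4·8 = 32 | 1·6+2·7+6·1+1·6 = 32
Y: 1·6+4·0 = 6 | 1·0+2·0+6·0+1·6 = 6
G: 1·8+4·7 = 36 | 1·3+2·4+6·4+1·1 = 36
D: 1·5+4·5 = 25 | 1·7+2·7+6·0+1·4 = 25
gcd(1,4,1,2,6,1) = 1

Coefficients: [1, 4, 1, 2, 6, 1]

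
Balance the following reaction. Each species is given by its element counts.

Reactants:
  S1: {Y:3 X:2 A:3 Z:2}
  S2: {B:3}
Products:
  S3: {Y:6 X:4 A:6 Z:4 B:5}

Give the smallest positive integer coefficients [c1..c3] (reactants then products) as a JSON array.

Coefficients: [6, 5, 3]

Y: 6·3+5·0 = 18 | 3·6 = 18
X: 6·2+5·0 = 12 | 3·4 = 12
A: 6·3+5·0 = 18 | 3·6 = 18
Z: 6·2+5·0 = 12 | 3·4 = 12
B: 6·0+5·3 = 15 | 3·5 = 15
gcd(6,5,3) = 1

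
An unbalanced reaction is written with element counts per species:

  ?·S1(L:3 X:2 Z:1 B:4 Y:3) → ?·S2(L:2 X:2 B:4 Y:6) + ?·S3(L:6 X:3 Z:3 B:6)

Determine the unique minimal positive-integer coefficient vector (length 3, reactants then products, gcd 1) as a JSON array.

L: 6·3 = 18 | 3·2+2·6 = 18
X: 6·2 = 12 | 3·2+2·3 = 12
Z: 6·1 = 6 | 3·0+2·3 = 6
B: 6·4 = 24 | 3·4+2·6 = 24
Y: 6·3 = 18 | 3·6+2·0 = 18
gcd(6,3,2) = 1

Coefficients: [6, 3, 2]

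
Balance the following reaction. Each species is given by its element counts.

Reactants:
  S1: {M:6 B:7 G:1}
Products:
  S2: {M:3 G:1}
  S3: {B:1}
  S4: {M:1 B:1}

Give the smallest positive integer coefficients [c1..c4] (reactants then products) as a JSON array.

Coefficients: [1, 1, 4, 3]

M: 1·6 = 6 | 1·3+4·0+3·1 = 6
B: 1·7 = 7 | 1·0+4·1+3·1 = 7
G: 1·1 = 1 | 1·1+4·0+3·0 = 1
gcd(1,1,4,3) = 1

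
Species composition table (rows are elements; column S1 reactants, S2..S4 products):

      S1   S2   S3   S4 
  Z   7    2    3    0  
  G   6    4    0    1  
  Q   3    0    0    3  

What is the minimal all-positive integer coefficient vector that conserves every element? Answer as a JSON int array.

Coefficients: [4, 5, 6, 4]

Z: 4·7 = 28 | 5·2+6·3+4·0 = 28
G: 4·6 = 24 | 5·4+6·0+4·1 = 24
Q: 4·3 = 12 | 5·0+6·0+4·3 = 12
gcd(4,5,6,4) = 1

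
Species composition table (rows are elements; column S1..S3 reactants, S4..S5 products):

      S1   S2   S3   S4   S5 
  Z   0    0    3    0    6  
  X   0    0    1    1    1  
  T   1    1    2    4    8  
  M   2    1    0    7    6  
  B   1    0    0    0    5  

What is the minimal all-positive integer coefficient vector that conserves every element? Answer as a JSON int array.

Coefficients: [5, 3, 2, 1, 1]

Z: 5·0+3·0+2·3 = 6 | 1·0+1·6 = 6
X: 5·0+3·0+2·1 = 2 | 1·1+1·1 = 2
T: 5·1+3·1+2·2 = 12 | 1·4+1·8 = 12
M: 5·2+3·1+2·0 = 13 | 1·7+1·6 = 13
B: 5·1+3·0+2·0 = 5 | 1·0+1·5 = 5
gcd(5,3,2,1,1) = 1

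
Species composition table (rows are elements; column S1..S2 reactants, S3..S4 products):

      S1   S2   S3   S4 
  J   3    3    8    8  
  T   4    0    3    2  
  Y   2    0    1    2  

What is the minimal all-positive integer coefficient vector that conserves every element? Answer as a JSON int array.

Coefficients: [2, 6, 2, 1]

J: 2·3+6·3 = 24 | 2·8+1·8 = 24
T: 2·4+6·0 = 8 | 2·3+1·2 = 8
Y: 2·2+6·0 = 4 | 2·1+1·2 = 4
gcd(2,6,2,1) = 1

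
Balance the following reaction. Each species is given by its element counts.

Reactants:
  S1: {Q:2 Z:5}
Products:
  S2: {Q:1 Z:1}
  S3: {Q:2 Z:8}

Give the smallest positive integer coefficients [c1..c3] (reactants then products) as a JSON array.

Q: 2·2 = 4 | 2·1+1·2 = 4
Z: 2·5 = 10 | 2·1+1·8 = 10
gcd(2,2,1) = 1

Coefficients: [2, 2, 1]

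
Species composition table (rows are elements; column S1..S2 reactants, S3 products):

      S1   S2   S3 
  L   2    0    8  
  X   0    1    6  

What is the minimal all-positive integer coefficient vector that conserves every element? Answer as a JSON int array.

Coefficients: [4, 6, 1]

L: 4·2+6·0 = 8 | 1·8 = 8
X: 4·0+6·1 = 6 | 1·6 = 6
gcd(4,6,1) = 1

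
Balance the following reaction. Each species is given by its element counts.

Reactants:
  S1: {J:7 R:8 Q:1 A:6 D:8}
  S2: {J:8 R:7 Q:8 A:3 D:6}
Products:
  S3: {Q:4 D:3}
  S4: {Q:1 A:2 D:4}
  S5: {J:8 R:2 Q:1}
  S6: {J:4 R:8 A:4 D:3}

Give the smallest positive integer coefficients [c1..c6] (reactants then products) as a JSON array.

J: 4·7+2·8 = 44 | 3·0+5·0+3·8+5·4 = 44
R: 4·8+2·7 = 46 | 3·0+5·0+3·2+5·8 = 46
Q: 4·1+2·8 = 20 | 3·4+5·1+3·1+5·0 = 20
A: 4·6+2·3 = 30 | 3·0+5·2+3·0+5·4 = 30
D: 4·8+2·6 = 44 | 3·3+5·4+3·0+5·3 = 44
gcd(4,2,3,5,3,5) = 1

Coefficients: [4, 2, 3, 5, 3, 5]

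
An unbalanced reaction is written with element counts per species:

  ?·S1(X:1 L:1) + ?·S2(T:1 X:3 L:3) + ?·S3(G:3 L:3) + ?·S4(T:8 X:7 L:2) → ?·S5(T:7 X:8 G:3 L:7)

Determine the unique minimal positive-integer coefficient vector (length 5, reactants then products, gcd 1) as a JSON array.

T: 3·0+3·1+5·0+4·8 = 35 | 5·7 = 35
X: 3·1+3·3+5·0+4·7 = 40 | 5·8 = 40
G: 3·0+3·0+5·3+4·0 = 15 | 5·3 = 15
L: 3·1+3·3+5·3+4·2 = 35 | 5·7 = 35
gcd(3,3,5,4,5) = 1

Coefficients: [3, 3, 5, 4, 5]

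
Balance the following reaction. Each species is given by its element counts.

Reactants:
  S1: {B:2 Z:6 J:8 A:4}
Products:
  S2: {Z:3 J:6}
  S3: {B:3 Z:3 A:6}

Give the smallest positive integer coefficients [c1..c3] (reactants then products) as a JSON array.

B: 3·2 = 6 | 4·0+2·3 = 6
Z: 3·6 = 18 | 4·3+2·3 = 18
J: 3·8 = 24 | 4·6+2·0 = 24
A: 3·4 = 12 | 4·0+2·6 = 12
gcd(3,4,2) = 1

Coefficients: [3, 4, 2]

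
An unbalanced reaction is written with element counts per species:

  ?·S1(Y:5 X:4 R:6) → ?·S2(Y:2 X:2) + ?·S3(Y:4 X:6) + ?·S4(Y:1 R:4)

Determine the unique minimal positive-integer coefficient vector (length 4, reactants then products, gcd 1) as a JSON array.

Y: 4·5 = 20 | 5·2+1·4+6·1 = 20
X: 4·4 = 16 | 5·2+1·6+6·0 = 16
R: 4·6 = 24 | 5·0+1·0+6·4 = 24
gcd(4,5,1,6) = 1

Coefficients: [4, 5, 1, 6]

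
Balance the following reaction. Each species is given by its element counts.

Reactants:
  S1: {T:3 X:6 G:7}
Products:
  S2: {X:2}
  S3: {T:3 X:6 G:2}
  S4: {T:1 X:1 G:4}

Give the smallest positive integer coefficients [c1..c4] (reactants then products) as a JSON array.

Coefficients: [4, 3, 2, 6]

T: 4·3 = 12 | 3·0+2·3+6·1 = 12
X: 4·6 = 24 | 3·2+2·6+6·1 = 24
G: 4·7 = 28 | 3·0+2·2+6·4 = 28
gcd(4,3,2,6) = 1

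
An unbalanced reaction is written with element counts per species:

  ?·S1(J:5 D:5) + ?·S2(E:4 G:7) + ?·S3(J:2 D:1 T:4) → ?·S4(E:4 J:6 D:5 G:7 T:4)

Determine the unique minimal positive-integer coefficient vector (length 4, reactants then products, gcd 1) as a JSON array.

E: 4·0+5·4+5·0 = 20 | 5·4 = 20
J: 4·5+5·0+5·2 = 30 | 5·6 = 30
D: 4·5+5·0+5·1 = 25 | 5·5 = 25
G: 4·0+5·7+5·0 = 35 | 5·7 = 35
T: 4·0+5·0+5·4 = 20 | 5·4 = 20
gcd(4,5,5,5) = 1

Coefficients: [4, 5, 5, 5]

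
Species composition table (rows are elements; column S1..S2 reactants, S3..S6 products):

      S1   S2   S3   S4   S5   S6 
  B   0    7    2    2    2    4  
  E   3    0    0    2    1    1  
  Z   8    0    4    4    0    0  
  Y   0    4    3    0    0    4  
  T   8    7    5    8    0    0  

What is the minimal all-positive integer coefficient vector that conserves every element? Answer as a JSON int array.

B: 5·0+4·7 = 28 | 4·2+6·2+2·2+1·4 = 28
E: 5·3+4·0 = 15 | 4·0+6·2+2·1+1·1 = 15
Z: 5·8+4·0 = 40 | 4·4+6·4+2·0+1·0 = 40
Y: 5·0+4·4 = 16 | 4·3+6·0+2·0+1·4 = 16
T: 5·8+4·7 = 68 | 4·5+6·8+2·0+1·0 = 68
gcd(5,4,4,6,2,1) = 1

Coefficients: [5, 4, 4, 6, 2, 1]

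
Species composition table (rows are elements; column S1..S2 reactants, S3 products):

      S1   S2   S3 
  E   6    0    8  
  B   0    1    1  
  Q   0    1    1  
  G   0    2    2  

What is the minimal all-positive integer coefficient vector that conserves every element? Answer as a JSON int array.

Coefficients: [4, 3, 3]

E: 4·6+3·0 = 24 | 3·8 = 24
B: 4·0+3·1 = 3 | 3·1 = 3
Q: 4·0+3·1 = 3 | 3·1 = 3
G: 4·0+3·2 = 6 | 3·2 = 6
gcd(4,3,3) = 1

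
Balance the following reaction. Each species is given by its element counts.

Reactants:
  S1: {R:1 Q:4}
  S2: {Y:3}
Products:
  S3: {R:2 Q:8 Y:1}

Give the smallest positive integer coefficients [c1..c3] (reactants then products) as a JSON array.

Coefficients: [6, 1, 3]

R: 6·1+1·0 = 6 | 3·2 = 6
Q: 6·4+1·0 = 24 | 3·8 = 24
Y: 6·0+1·3 = 3 | 3·1 = 3
gcd(6,1,3) = 1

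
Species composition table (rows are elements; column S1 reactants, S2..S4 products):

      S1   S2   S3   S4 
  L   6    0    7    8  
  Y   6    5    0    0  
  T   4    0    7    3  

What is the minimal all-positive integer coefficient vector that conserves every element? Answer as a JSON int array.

Coefficients: [5, 6, 2, 2]

L: 5·6 = 30 | 6·0+2·7+2·8 = 30
Y: 5·6 = 30 | 6·5+2·0+2·0 = 30
T: 5·4 = 20 | 6·0+2·7+2·3 = 20
gcd(5,6,2,2) = 1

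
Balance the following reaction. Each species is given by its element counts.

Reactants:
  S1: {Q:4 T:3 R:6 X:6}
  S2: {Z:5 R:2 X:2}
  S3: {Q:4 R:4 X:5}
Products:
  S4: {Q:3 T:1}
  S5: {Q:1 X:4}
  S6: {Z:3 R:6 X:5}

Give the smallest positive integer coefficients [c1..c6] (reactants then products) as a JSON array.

Z: 2·0+3·5+3·0 = 15 | 6·0+2·0+5·3 = 15
Q: 2·4+3·0+3·4 = 20 | 6·3+2·1+5·0 = 20
T: 2·3+3·0+3·0 = 6 | 6·1+2·0+5·0 = 6
R: 2·6+3·2+3·4 = 30 | 6·0+2·0+5·6 = 30
X: 2·6+3·2+3·5 = 33 | 6·0+2·4+5·5 = 33
gcd(2,3,3,6,2,5) = 1

Coefficients: [2, 3, 3, 6, 2, 5]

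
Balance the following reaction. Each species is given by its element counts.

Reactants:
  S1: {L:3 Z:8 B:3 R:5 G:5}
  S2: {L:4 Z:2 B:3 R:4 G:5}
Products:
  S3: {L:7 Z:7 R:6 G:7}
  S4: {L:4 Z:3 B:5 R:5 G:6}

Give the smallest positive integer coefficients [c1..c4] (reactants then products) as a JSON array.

L: 1·3+4·4 = 19 | 1·7+3·4 = 19
Z: 1·8+4·2 = 16 | 1·7+3·3 = 16
B: 1·3+4·3 = 15 | 1·0+3·5 = 15
R: 1·5+4·4 = 21 | 1·6+3·5 = 21
G: 1·5+4·5 = 25 | 1·7+3·6 = 25
gcd(1,4,1,3) = 1

Coefficients: [1, 4, 1, 3]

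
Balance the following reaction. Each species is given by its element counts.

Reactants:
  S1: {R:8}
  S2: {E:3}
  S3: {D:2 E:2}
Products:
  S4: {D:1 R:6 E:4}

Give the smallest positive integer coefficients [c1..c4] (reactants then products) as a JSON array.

Coefficients: [3, 4, 2, 4]

D: 3·0+4·0+2·2 = 4 | 4·1 = 4
R: 3·8+4·0+2·0 = 24 | 4·6 = 24
E: 3·0+4·3+2·2 = 16 | 4·4 = 16
gcd(3,4,2,4) = 1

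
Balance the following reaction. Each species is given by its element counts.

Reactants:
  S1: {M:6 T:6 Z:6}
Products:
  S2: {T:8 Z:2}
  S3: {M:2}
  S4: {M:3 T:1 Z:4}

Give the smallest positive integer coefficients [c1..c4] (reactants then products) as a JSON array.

Coefficients: [5, 3, 6, 6]

M: 5·6 = 30 | 3·0+6·2+6·3 = 30
T: 5·6 = 30 | 3·8+6·0+6·1 = 30
Z: 5·6 = 30 | 3·2+6·0+6·4 = 30
gcd(5,3,6,6) = 1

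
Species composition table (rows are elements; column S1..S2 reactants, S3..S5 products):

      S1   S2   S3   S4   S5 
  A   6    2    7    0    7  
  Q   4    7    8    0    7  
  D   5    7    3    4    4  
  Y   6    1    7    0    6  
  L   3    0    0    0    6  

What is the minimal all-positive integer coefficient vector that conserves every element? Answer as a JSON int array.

Coefficients: [4, 2, 2, 5, 2]

A: 4·6+2·2 = 28 | 2·7+5·0+2·7 = 28
Q: 4·4+2·7 = 30 | 2·8+5·0+2·7 = 30
D: 4·5+2·7 = 34 | 2·3+5·4+2·4 = 34
Y: 4·6+2·1 = 26 | 2·7+5·0+2·6 = 26
L: 4·3+2·0 = 12 | 2·0+5·0+2·6 = 12
gcd(4,2,2,5,2) = 1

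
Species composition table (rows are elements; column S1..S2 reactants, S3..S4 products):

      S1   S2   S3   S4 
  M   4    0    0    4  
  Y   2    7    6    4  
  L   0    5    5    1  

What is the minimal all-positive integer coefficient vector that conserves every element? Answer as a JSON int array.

M: 5·4+4·0 = 20 | 3·0+5·4 = 20
Y: 5·2+4·7 = 38 | 3·6+5·4 = 38
L: 5·0+4·5 = 20 | 3·5+5·1 = 20
gcd(5,4,3,5) = 1

Coefficients: [5, 4, 3, 5]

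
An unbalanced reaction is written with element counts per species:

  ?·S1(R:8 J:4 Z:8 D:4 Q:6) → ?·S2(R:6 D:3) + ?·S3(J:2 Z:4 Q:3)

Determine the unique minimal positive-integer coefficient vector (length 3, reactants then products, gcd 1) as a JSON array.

Coefficients: [3, 4, 6]

R: 3·8 = 24 | 4·6+6·0 = 24
J: 3·4 = 12 | 4·0+6·2 = 12
Z: 3·8 = 24 | 4·0+6·4 = 24
D: 3·4 = 12 | 4·3+6·0 = 12
Q: 3·6 = 18 | 4·0+6·3 = 18
gcd(3,4,6) = 1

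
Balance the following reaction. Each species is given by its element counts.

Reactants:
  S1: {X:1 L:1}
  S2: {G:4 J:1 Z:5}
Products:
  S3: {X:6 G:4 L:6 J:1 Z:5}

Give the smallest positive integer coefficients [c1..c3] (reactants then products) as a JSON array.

Coefficients: [6, 1, 1]

X: 6·1+1·0 = 6 | 1·6 = 6
G: 6·0+1·4 = 4 | 1·4 = 4
L: 6·1+1·0 = 6 | 1·6 = 6
J: 6·0+1·1 = 1 | 1·1 = 1
Z: 6·0+1·5 = 5 | 1·5 = 5
gcd(6,1,1) = 1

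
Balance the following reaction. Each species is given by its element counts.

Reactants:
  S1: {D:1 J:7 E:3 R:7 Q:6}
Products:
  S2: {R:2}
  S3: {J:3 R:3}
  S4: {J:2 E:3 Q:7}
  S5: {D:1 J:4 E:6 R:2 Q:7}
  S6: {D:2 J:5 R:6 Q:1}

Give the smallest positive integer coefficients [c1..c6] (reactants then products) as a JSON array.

D: 5·1 = 5 | 3·0+5·0+3·0+1·1+2·2 = 5
J: 5·7 = 35 | 3·0+5·3+3·2+1·4+2·5 = 35
E: 5·3 = 15 | 3·0+5·0+3·3+1·6+2·0 = 15
R: 5·7 = 35 | 3·2+5·3+3·0+1·2+2·6 = 35
Q: 5·6 = 30 | 3·0+5·0+3·7+1·7+2·1 = 30
gcd(5,3,5,3,1,2) = 1

Coefficients: [5, 3, 5, 3, 1, 2]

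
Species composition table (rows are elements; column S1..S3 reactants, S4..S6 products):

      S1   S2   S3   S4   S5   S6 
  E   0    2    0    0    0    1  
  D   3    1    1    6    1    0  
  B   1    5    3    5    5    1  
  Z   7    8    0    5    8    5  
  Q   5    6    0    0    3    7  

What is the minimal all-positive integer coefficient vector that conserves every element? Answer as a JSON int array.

Coefficients: [6, 3, 5, 4, 2, 6]

E: 6·0+3·2+5·0 = 6 | 4·0+2·0+6·1 = 6
D: 6·3+3·1+5·1 = 26 | 4·6+2·1+6·0 = 26
B: 6·1+3·5+5·3 = 36 | 4·5+2·5+6·1 = 36
Z: 6·7+3·8+5·0 = 66 | 4·5+2·8+6·5 = 66
Q: 6·5+3·6+5·0 = 48 | 4·0+2·3+6·7 = 48
gcd(6,3,5,4,2,6) = 1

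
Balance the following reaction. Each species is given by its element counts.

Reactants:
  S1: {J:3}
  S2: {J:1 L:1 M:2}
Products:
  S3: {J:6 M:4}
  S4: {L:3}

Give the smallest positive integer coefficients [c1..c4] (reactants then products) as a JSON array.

J: 4·3+6·1 = 18 | 3·6+2·0 = 18
L: 4·0+6·1 = 6 | 3·0+2·3 = 6
M: 4·0+6·2 = 12 | 3·4+2·0 = 12
gcd(4,6,3,2) = 1

Coefficients: [4, 6, 3, 2]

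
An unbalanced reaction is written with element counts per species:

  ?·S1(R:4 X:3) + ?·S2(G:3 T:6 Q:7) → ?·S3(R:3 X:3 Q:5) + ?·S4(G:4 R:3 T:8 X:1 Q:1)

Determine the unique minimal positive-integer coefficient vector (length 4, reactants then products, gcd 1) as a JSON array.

G: 6·0+4·3 = 12 | 5·0+3·4 = 12
R: 6·4+4·0 = 24 | 5·3+3·3 = 24
T: 6·0+4·6 = 24 | 5·0+3·8 = 24
X: 6·3+4·0 = 18 | 5·3+3·1 = 18
Q: 6·0+4·7 = 28 | 5·5+3·1 = 28
gcd(6,4,5,3) = 1

Coefficients: [6, 4, 5, 3]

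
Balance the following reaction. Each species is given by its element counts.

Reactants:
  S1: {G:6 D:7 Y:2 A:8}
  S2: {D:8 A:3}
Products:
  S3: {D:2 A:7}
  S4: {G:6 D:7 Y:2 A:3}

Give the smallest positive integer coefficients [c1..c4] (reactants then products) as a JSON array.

Coefficients: [5, 1, 4, 5]

G: 5·6+1·0 = 30 | 4·0+5·6 = 30
D: 5·7+1·8 = 43 | 4·2+5·7 = 43
Y: 5·2+1·0 = 10 | 4·0+5·2 = 10
A: 5·8+1·3 = 43 | 4·7+5·3 = 43
gcd(5,1,4,5) = 1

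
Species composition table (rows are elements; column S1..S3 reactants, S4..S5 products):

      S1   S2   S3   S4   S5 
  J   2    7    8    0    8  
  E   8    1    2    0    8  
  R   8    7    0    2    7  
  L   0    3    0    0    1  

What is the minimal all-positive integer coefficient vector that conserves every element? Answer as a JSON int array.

Coefficients: [5, 2, 3, 6, 6]

J: 5·2+2·7+3·8 = 48 | 6·0+6·8 = 48
E: 5·8+2·1+3·2 = 48 | 6·0+6·8 = 48
R: 5·8+2·7+3·0 = 54 | 6·2+6·7 = 54
L: 5·0+2·3+3·0 = 6 | 6·0+6·1 = 6
gcd(5,2,3,6,6) = 1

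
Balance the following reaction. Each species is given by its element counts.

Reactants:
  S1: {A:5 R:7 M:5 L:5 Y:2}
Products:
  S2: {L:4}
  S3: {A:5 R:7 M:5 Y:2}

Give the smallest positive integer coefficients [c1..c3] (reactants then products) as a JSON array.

A: 4·5 = 20 | 5·0+4·5 = 20
R: 4·7 = 28 | 5·0+4·7 = 28
M: 4·5 = 20 | 5·0+4·5 = 20
L: 4·5 = 20 | 5·4+4·0 = 20
Y: 4·2 = 8 | 5·0+4·2 = 8
gcd(4,5,4) = 1

Coefficients: [4, 5, 4]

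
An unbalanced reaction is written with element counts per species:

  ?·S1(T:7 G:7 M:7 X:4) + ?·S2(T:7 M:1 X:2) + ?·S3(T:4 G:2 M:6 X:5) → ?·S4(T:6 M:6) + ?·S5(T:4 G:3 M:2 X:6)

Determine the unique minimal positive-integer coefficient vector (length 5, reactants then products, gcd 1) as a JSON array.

Coefficients: [1, 3, 4, 4, 5]

T: 1·7+3·7+4·4 = 44 | 4·6+5·4 = 44
G: 1·7+3·0+4·2 = 15 | 4·0+5·3 = 15
M: 1·7+3·1+4·6 = 34 | 4·6+5·2 = 34
X: 1·4+3·2+4·5 = 30 | 4·0+5·6 = 30
gcd(1,3,4,4,5) = 1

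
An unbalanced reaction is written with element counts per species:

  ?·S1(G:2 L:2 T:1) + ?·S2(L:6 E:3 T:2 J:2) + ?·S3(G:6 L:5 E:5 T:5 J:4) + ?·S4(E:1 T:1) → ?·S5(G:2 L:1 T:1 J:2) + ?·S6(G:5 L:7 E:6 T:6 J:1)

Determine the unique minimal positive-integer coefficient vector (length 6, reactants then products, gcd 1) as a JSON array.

Coefficients: [6, 1, 3, 6, 5, 4]

G: 6·2+1·0+3·6+6·0 = 30 | 5·2+4·5 = 30
L: 6·2+1·6+3·5+6·0 = 33 | 5·1+4·7 = 33
E: 6·0+1·3+3·5+6·1 = 24 | 5·0+4·6 = 24
T: 6·1+1·2+3·5+6·1 = 29 | 5·1+4·6 = 29
J: 6·0+1·2+3·4+6·0 = 14 | 5·2+4·1 = 14
gcd(6,1,3,6,5,4) = 1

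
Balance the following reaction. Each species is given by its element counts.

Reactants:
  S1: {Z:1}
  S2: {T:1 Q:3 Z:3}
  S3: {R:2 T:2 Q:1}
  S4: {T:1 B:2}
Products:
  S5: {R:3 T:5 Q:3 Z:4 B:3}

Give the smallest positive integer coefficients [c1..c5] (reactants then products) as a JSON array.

Coefficients: [5, 1, 3, 3, 2]

R: 5·0+1·0+3·2+3·0 = 6 | 2·3 = 6
T: 5·0+1·1+3·2+3·1 = 10 | 2·5 = 10
Q: 5·0+1·3+3·1+3·0 = 6 | 2·3 = 6
Z: 5·1+1·3+3·0+3·0 = 8 | 2·4 = 8
B: 5·0+1·0+3·0+3·2 = 6 | 2·3 = 6
gcd(5,1,3,3,2) = 1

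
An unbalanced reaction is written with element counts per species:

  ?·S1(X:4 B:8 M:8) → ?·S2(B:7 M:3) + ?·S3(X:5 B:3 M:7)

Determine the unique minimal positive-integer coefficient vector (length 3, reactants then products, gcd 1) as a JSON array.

X: 5·4 = 20 | 4·0+4·5 = 20
B: 5·8 = 40 | 4·7+4·3 = 40
M: 5·8 = 40 | 4·3+4·7 = 40
gcd(5,4,4) = 1

Coefficients: [5, 4, 4]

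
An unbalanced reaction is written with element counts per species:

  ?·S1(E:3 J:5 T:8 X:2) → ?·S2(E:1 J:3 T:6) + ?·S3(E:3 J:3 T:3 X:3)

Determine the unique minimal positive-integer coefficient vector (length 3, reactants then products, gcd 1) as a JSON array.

Coefficients: [3, 3, 2]

E: 3·3 = 9 | 3·1+2·3 = 9
J: 3·5 = 15 | 3·3+2·3 = 15
T: 3·8 = 24 | 3·6+2·3 = 24
X: 3·2 = 6 | 3·0+2·3 = 6
gcd(3,3,2) = 1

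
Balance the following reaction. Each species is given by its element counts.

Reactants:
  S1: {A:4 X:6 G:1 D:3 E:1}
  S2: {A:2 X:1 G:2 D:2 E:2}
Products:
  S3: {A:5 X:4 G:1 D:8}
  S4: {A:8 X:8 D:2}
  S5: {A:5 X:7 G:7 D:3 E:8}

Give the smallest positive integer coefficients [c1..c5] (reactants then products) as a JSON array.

Coefficients: [4, 6, 2, 1, 2]

A: 4·4+6·2 = 28 | 2·5+1·8+2·5 = 28
X: 4·6+6·1 = 30 | 2·4+1·8+2·7 = 30
G: 4·1+6·2 = 16 | 2·1+1·0+2·7 = 16
D: 4·3+6·2 = 24 | 2·8+1·2+2·3 = 24
E: 4·1+6·2 = 16 | 2·0+1·0+2·8 = 16
gcd(4,6,2,1,2) = 1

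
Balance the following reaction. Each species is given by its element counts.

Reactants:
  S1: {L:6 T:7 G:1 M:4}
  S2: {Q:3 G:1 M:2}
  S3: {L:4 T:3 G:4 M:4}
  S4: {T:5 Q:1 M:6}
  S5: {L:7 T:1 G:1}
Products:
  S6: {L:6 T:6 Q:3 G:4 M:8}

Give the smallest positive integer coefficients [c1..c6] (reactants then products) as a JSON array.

L: 1·6+5·0+4·4+3·0+2·7 = 36 | 6·6 = 36
T: 1·7+5·0+4·3+3·5+2·1 = 36 | 6·6 = 36
Q: 1·0+5·3+4·0+3·1+2·0 = 18 | 6·3 = 18
G: 1·1+5·1+4·4+3·0+2·1 = 24 | 6·4 = 24
M: 1·4+5·2+4·4+3·6+2·0 = 48 | 6·8 = 48
gcd(1,5,4,3,2,6) = 1

Coefficients: [1, 5, 4, 3, 2, 6]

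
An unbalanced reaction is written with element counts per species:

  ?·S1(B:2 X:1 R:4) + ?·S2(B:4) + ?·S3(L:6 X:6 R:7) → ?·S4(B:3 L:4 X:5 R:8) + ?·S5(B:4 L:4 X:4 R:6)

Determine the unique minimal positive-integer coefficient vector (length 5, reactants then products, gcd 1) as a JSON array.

Coefficients: [4, 3, 4, 4, 2]

B: 4·2+3·4+4·0 = 20 | 4·3+2·4 = 20
L: 4·0+3·0+4·6 = 24 | 4·4+2·4 = 24
X: 4·1+3·0+4·6 = 28 | 4·5+2·4 = 28
R: 4·4+3·0+4·7 = 44 | 4·8+2·6 = 44
gcd(4,3,4,4,2) = 1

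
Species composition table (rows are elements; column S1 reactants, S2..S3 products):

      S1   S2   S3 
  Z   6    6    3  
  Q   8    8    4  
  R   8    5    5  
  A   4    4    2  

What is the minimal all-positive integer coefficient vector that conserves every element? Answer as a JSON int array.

Coefficients: [5, 2, 6]

Z: 5·6 = 30 | 2·6+6·3 = 30
Q: 5·8 = 40 | 2·8+6·4 = 40
R: 5·8 = 40 | 2·5+6·5 = 40
A: 5·4 = 20 | 2·4+6·2 = 20
gcd(5,2,6) = 1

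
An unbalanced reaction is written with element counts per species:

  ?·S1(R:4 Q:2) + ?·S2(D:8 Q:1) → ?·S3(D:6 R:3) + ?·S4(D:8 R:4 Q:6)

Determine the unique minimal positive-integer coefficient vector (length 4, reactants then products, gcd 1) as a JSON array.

D: 6·0+6·8 = 48 | 4·6+3·8 = 48
R: 6·4+6·0 = 24 | 4·3+3·4 = 24
Q: 6·2+6·1 = 18 | 4·0+3·6 = 18
gcd(6,6,4,3) = 1

Coefficients: [6, 6, 4, 3]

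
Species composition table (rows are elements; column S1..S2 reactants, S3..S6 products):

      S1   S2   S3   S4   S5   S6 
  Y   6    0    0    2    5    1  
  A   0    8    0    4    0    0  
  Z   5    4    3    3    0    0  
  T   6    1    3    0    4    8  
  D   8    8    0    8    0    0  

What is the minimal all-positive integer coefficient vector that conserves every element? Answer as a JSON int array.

Y: 3·6+3·0 = 18 | 3·0+6·2+1·5+1·1 = 18
A: 3·0+3·8 = 24 | 3·0+6·4+1·0+1·0 = 24
Z: 3·5+3·4 = 27 | 3·3+6·3+1·0+1·0 = 27
T: 3·6+3·1 = 21 | 3·3+6·0+1·4+1·8 = 21
D: 3·8+3·8 = 48 | 3·0+6·8+1·0+1·0 = 48
gcd(3,3,3,6,1,1) = 1

Coefficients: [3, 3, 3, 6, 1, 1]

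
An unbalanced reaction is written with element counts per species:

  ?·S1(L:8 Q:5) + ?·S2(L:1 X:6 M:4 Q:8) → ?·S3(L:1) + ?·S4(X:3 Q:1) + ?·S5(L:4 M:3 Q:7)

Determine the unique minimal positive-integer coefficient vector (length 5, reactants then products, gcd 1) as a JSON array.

L: 2·8+3·1 = 19 | 3·1+6·0+4·4 = 19
X: 2·0+3·6 = 18 | 3·0+6·3+4·0 = 18
M: 2·0+3·4 = 12 | 3·0+6·0+4·3 = 12
Q: 2·5+3·8 = 34 | 3·0+6·1+4·7 = 34
gcd(2,3,3,6,4) = 1

Coefficients: [2, 3, 3, 6, 4]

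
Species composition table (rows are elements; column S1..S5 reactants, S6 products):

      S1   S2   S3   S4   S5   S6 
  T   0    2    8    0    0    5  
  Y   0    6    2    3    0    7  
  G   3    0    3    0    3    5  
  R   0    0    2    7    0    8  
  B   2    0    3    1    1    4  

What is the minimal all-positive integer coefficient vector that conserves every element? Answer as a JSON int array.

Coefficients: [2, 3, 3, 6, 5, 6]

T: 2·0+3·2+3·8+6·0+5·0 = 30 | 6·5 = 30
Y: 2·0+3·6+3·2+6·3+5·0 = 42 | 6·7 = 42
G: 2·3+3·0+3·3+6·0+5·3 = 30 | 6·5 = 30
R: 2·0+3·0+3·2+6·7+5·0 = 48 | 6·8 = 48
B: 2·2+3·0+3·3+6·1+5·1 = 24 | 6·4 = 24
gcd(2,3,3,6,5,6) = 1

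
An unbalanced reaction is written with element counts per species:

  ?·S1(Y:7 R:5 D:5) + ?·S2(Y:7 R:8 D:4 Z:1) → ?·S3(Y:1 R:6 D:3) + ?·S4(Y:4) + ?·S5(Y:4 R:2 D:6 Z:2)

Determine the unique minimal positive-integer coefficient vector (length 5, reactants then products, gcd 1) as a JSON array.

Y: 2·7+2·7 = 28 | 4·1+5·4+1·4 = 28
R: 2·5+2·8 = 26 | 4·6+5·0+1·2 = 26
D: 2·5+2·4 = 18 | 4·3+5·0+1·6 = 18
Z: 2·0+2·1 = 2 | 4·0+5·0+1·2 = 2
gcd(2,2,4,5,1) = 1

Coefficients: [2, 2, 4, 5, 1]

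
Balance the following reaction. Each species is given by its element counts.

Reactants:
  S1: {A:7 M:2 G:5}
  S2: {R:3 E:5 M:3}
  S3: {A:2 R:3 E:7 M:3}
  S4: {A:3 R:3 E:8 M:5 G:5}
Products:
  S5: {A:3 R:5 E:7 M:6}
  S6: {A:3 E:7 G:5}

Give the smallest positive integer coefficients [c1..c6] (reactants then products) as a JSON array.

A: 2·7+4·0+5·2+1·3 = 27 | 6·3+3·3 = 27
R: 2·0+4·3+5·3+1·3 = 30 | 6·5+3·0 = 30
E: 2·0+4·5+5·7+1·8 = 63 | 6·7+3·7 = 63
M: 2·2+4·3+5·3+1·5 = 36 | 6·6+3·0 = 36
G: 2·5+4·0+5·0+1·5 = 15 | 6·0+3·5 = 15
gcd(2,4,5,1,6,3) = 1

Coefficients: [2, 4, 5, 1, 6, 3]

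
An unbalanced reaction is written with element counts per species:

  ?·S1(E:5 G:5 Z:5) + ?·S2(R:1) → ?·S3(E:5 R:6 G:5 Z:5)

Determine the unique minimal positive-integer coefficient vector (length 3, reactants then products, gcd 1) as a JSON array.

Coefficients: [1, 6, 1]

E: 1·5+6·0 = 5 | 1·5 = 5
R: 1·0+6·1 = 6 | 1·6 = 6
G: 1·5+6·0 = 5 | 1·5 = 5
Z: 1·5+6·0 = 5 | 1·5 = 5
gcd(1,6,1) = 1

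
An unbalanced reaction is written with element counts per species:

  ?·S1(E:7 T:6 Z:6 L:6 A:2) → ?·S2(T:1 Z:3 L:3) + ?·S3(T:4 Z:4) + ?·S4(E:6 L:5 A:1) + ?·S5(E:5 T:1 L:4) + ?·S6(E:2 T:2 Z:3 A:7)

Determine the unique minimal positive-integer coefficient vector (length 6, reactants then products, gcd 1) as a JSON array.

Coefficients: [5, 1, 6, 3, 3, 1]

E: 5·7 = 35 | 1·0+6·0+3·6+3·5+1·2 = 35
T: 5·6 = 30 | 1·1+6·4+3·0+3·1+1·2 = 30
Z: 5·6 = 30 | 1·3+6·4+3·0+3·0+1·3 = 30
L: 5·6 = 30 | 1·3+6·0+3·5+3·4+1·0 = 30
A: 5·2 = 10 | 1·0+6·0+3·1+3·0+1·7 = 10
gcd(5,1,6,3,3,1) = 1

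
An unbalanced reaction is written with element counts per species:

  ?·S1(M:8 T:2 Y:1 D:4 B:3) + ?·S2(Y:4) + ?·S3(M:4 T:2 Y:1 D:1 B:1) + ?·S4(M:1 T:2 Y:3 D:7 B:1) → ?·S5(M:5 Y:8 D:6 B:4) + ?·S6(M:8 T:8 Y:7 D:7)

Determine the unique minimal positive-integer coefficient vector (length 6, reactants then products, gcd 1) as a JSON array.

M: 2·8+6·0+3·4+3·1 = 31 | 3·5+2·8 = 31
T: 2·2+6·0+3·2+3·2 = 16 | 3·0+2·8 = 16
Y: 2·1+6·4+3·1+3·3 = 38 | 3·8+2·7 = 38
D: 2·4+6·0+3·1+3·7 = 32 | 3·6+2·7 = 32
B: 2·3+6·0+3·1+3·1 = 12 | 3·4+2·0 = 12
gcd(2,6,3,3,3,2) = 1

Coefficients: [2, 6, 3, 3, 3, 2]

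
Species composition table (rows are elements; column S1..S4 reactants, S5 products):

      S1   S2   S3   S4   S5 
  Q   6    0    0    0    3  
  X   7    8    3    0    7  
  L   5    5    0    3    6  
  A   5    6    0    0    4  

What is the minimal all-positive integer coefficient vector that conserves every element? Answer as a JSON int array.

Q: 2·6+1·0+2·0+3·0 = 12 | 4·3 = 12
X: 2·7+1·8+2·3+3·0 = 28 | 4·7 = 28
L: 2·5+1·5+2·0+3·3 = 24 | 4·6 = 24
A: 2·5+1·6+2·0+3·0 = 16 | 4·4 = 16
gcd(2,1,2,3,4) = 1

Coefficients: [2, 1, 2, 3, 4]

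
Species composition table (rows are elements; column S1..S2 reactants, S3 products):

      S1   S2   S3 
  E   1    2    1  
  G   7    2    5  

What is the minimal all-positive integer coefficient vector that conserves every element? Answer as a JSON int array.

E: 4·1+1·2 = 6 | 6·1 = 6
G: 4·7+1·2 = 30 | 6·5 = 30
gcd(4,1,6) = 1

Coefficients: [4, 1, 6]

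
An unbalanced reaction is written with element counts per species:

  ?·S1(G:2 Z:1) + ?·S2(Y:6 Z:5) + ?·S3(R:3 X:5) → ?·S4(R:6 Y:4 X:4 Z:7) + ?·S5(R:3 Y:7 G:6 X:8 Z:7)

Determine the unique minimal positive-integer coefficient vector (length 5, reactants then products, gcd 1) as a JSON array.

Coefficients: [6, 3, 4, 1, 2]

R: 6·0+3·0+4·3 = 12 | 1·6+2·3 = 12
Y: 6·0+3·6+4·0 = 18 | 1·4+2·7 = 18
G: 6·2+3·0+4·0 = 12 | 1·0+2·6 = 12
X: 6·0+3·0+4·5 = 20 | 1·4+2·8 = 20
Z: 6·1+3·5+4·0 = 21 | 1·7+2·7 = 21
gcd(6,3,4,1,2) = 1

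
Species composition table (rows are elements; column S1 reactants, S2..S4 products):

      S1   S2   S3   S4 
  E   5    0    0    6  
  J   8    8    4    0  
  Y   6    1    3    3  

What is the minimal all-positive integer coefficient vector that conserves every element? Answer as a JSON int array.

Coefficients: [6, 3, 6, 5]

E: 6·5 = 30 | 3·0+6·0+5·6 = 30
J: 6·8 = 48 | 3·8+6·4+5·0 = 48
Y: 6·6 = 36 | 3·1+6·3+5·3 = 36
gcd(6,3,6,5) = 1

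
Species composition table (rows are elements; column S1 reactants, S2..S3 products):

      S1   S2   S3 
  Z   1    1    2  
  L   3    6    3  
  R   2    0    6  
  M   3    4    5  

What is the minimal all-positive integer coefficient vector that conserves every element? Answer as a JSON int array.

Coefficients: [3, 1, 1]

Z: 3·1 = 3 | 1·1+1·2 = 3
L: 3·3 = 9 | 1·6+1·3 = 9
R: 3·2 = 6 | 1·0+1·6 = 6
M: 3·3 = 9 | 1·4+1·5 = 9
gcd(3,1,1) = 1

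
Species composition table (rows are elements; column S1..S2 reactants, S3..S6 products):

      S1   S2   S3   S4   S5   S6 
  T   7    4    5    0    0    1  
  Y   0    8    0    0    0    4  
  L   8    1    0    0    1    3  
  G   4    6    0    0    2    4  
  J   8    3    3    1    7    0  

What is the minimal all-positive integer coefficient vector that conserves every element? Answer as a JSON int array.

Coefficients: [2, 3, 4, 6, 1, 6]

T: 2·7+3·4 = 26 | 4·5+6·0+1·0+6·1 = 26
Y: 2·0+3·8 = 24 | 4·0+6·0+1·0+6·4 = 24
L: 2·8+3·1 = 19 | 4·0+6·0+1·1+6·3 = 19
G: 2·4+3·6 = 26 | 4·0+6·0+1·2+6·4 = 26
J: 2·8+3·3 = 25 | 4·3+6·1+1·7+6·0 = 25
gcd(2,3,4,6,1,6) = 1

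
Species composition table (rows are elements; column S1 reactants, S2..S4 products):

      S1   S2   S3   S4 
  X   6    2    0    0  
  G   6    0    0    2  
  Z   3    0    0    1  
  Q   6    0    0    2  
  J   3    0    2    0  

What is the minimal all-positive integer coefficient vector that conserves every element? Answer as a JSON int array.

Coefficients: [2, 6, 3, 6]

X: 2·6 = 12 | 6·2+3·0+6·0 = 12
G: 2·6 = 12 | 6·0+3·0+6·2 = 12
Z: 2·3 = 6 | 6·0+3·0+6·1 = 6
Q: 2·6 = 12 | 6·0+3·0+6·2 = 12
J: 2·3 = 6 | 6·0+3·2+6·0 = 6
gcd(2,6,3,6) = 1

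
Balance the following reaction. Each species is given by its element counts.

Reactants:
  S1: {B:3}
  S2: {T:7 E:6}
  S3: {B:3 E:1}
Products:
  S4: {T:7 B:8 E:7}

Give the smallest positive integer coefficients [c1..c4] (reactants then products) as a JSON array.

T: 5·0+3·7+3·0 = 21 | 3·7 = 21
B: 5·3+3·0+3·3 = 24 | 3·8 = 24
E: 5·0+3·6+3·1 = 21 | 3·7 = 21
gcd(5,3,3,3) = 1

Coefficients: [5, 3, 3, 3]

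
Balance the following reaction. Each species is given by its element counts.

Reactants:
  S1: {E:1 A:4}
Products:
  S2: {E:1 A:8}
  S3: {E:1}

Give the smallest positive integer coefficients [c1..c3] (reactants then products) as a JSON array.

Coefficients: [2, 1, 1]

E: 2·1 = 2 | 1·1+1·1 = 2
A: 2·4 = 8 | 1·8+1·0 = 8
gcd(2,1,1) = 1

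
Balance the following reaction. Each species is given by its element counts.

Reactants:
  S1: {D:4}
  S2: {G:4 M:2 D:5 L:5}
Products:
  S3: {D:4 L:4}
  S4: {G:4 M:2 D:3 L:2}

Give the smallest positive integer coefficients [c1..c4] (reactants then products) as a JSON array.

Coefficients: [1, 4, 3, 4]

G: 1·0+4·4 = 16 | 3·0+4·4 = 16
M: 1·0+4·2 = 8 | 3·0+4·2 = 8
D: 1·4+4·5 = 24 | 3·4+4·3 = 24
L: 1·0+4·5 = 20 | 3·4+4·2 = 20
gcd(1,4,3,4) = 1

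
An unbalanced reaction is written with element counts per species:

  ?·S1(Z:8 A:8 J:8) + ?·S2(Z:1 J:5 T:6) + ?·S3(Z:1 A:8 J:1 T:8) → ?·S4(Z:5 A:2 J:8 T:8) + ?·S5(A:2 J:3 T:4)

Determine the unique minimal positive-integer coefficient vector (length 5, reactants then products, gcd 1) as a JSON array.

Coefficients: [1, 6, 1, 3, 5]

Z: 1·8+6·1+1·1 = 15 | 3·5+5·0 = 15
A: 1·8+6·0+1·8 = 16 | 3·2+5·2 = 16
J: 1·8+6·5+1·1 = 39 | 3·8+5·3 = 39
T: 1·0+6·6+1·8 = 44 | 3·8+5·4 = 44
gcd(1,6,1,3,5) = 1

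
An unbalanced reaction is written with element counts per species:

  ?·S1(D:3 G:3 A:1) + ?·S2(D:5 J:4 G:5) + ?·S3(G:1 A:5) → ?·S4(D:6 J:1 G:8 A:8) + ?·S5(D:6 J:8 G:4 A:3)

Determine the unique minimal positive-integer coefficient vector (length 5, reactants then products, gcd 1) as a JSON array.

Coefficients: [5, 3, 6, 4, 1]

D: 5·3+3·5+6·0 = 30 | 4·6+1·6 = 30
J: 5·0+3·4+6·0 = 12 | 4·1+1·8 = 12
G: 5·3+3·5+6·1 = 36 | 4·8+1·4 = 36
A: 5·1+3·0+6·5 = 35 | 4·8+1·3 = 35
gcd(5,3,6,4,1) = 1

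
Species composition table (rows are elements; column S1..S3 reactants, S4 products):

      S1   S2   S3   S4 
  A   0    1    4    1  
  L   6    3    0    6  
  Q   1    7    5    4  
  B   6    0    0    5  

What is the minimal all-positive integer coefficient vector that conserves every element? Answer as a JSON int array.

A: 5·0+2·1+1·4 = 6 | 6·1 = 6
L: 5·6+2·3+1·0 = 36 | 6·6 = 36
Q: 5·1+2·7+1·5 = 24 | 6·4 = 24
B: 5·6+2·0+1·0 = 30 | 6·5 = 30
gcd(5,2,1,6) = 1

Coefficients: [5, 2, 1, 6]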